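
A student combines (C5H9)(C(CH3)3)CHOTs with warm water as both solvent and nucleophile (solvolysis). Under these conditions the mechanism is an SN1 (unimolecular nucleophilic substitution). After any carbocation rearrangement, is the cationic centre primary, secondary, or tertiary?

tertiary

Step 1: Unassisted departure of TsO⁻ (taking the C–O bonding pair) generates a secondary carbocation.
Step 2: A 1,2-hydride shift from the adjacent cyclopentyl carbon moves the positive charge from the secondary centre to an adjacent carbon, generating a more stable tertiary carbocation.
The cation rearranges from secondary to tertiary via a 1,2-hydride shift from the adjacent cyclopentyl carbon; the tertiary cation is what reacts next.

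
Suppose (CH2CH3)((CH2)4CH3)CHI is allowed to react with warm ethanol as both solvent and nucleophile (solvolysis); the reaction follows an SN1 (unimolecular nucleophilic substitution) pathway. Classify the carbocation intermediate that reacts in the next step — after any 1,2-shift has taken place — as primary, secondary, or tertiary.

secondary

Step 1: Ionisation: the C–I σ-bond cleaves heterolytically; both bonding electrons depart with I⁻, leaving a secondary carbocation at the α-carbon.
No single 1,2-shift to an adjacent carbon would give a more-substituted cation, so no rearrangement occurs.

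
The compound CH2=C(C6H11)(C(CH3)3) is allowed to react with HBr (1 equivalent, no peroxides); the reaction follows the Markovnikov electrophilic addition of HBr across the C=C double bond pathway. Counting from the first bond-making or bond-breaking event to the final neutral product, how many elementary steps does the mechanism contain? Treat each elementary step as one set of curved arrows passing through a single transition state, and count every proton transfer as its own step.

2

Step 1: The π electrons of the C=C bond attack a proton of HBr; Markovnikov addition places the new C–H on the less-substituted alkene carbon, so the positive charge ends up on the more-substituted carbon — a tertiary carbocation. The H–Br bond breaks heterolytically, releasing Br⁻.
(No 1,2-shift: no single shift to an adjacent carbon would give a more stable cation.)
Step 2: Br⁻ captures the cation: a lone pair on Br⁻ fills the empty p orbital, producing the alkyl halide product.
Total: 2 elementary steps.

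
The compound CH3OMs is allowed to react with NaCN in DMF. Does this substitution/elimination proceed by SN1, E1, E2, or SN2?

Conditions: a methyl substrate with a strong nucleophile in the polar aprotic solvent DMF.
These conditions are the textbook signature of the SN2 pathway.
An unhindered substrate with a strong nucleophile in a polar aprotic solvent favours one-step backside displacement.

SN2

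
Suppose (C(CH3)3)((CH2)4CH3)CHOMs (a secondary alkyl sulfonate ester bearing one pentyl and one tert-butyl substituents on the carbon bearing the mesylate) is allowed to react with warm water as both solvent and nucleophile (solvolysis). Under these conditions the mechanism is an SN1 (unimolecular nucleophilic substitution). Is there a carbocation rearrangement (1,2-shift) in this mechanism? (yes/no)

yes

The first-formed carbocation is secondary.
The adjacent tert-butyl carbon has no hydrogen but bears methyl groups; migration of one methyl with its bonding pair (a 1,2-methyl shift) places the charge on a tertiary centre.
Tertiary is more stable than secondary, so the shift occurs.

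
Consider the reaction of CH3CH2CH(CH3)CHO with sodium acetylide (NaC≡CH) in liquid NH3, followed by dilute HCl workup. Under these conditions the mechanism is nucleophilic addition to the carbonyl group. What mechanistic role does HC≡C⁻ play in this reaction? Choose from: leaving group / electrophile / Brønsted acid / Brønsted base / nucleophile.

Step 1: Nucleophilic addition: HC≡C⁻ adds to the carbonyl carbon, pushing the π(C=O) electron pair onto oxygen and giving a tetrahedral alkoxide.
HC≡C⁻ donates an electron pair to form a new σ-bond to carbon — it is the nucleophile.

nucleophile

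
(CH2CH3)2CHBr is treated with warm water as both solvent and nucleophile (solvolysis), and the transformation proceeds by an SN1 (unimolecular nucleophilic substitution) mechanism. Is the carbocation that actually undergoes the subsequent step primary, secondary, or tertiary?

secondary

Step 1: The C–Br bond breaks with both electrons going to the bromide; Br⁻ leaves and a secondary carbocation remains.
No single 1,2-shift to an adjacent carbon would give a more-substituted cation, so no rearrangement occurs.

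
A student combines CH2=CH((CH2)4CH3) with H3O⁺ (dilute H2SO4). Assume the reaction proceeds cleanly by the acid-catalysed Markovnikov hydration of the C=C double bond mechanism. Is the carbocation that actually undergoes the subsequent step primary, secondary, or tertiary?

secondary

Step 1: Protonation of the alkene by H3O⁺: the π bond acts as the nucleophile and picks up H⁺, giving the more stable (Markovnikov) secondary carbocation. H2O is released.
No single 1,2-shift to an adjacent carbon would give a more-substituted cation, so no rearrangement occurs.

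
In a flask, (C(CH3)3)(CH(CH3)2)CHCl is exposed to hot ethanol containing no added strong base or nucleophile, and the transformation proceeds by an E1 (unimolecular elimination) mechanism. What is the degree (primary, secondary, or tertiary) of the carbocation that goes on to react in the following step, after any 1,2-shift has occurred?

Step 1: Ionisation: the C–Cl σ-bond cleaves heterolytically; both bonding electrons depart with Cl⁻, leaving a secondary carbocation at the α-carbon.
Step 2: A 1,2-hydride shift from the adjacent isopropyl carbon moves the positive charge from the secondary centre to an adjacent carbon, generating a more stable tertiary carbocation.
The cation rearranges from secondary to tertiary via a 1,2-hydride shift from the adjacent isopropyl carbon; the tertiary cation is what reacts next.

tertiary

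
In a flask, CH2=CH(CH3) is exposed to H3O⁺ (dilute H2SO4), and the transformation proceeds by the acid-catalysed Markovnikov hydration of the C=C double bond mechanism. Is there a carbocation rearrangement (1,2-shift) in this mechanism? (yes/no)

no

The first-formed carbocation is secondary.
No single 1,2-shift to an adjacent carbon would produce a more-substituted cation than the one already present, so no rearrangement occurs.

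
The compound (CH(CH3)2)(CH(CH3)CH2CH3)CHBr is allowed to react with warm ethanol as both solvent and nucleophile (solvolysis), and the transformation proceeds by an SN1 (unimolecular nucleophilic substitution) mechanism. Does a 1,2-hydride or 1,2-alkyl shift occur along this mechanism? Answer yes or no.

yes

The first-formed carbocation is secondary.
The adjacent sec-butyl carbon already bears 2 other carbon substituents and has a hydrogen to migrate; after a 1,2-hydride shift from that carbon the positive charge sits on a tertiary centre.
Tertiary is more stable than secondary, so the shift occurs.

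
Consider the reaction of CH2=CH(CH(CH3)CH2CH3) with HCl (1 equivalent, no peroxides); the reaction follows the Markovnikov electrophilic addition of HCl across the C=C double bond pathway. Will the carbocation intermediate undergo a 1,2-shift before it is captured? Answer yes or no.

yes

The first-formed carbocation is secondary.
The adjacent sec-butyl carbon already bears 2 other carbon substituents and has a hydrogen to migrate; after a 1,2-hydride shift from that carbon the positive charge sits on a tertiary centre.
Tertiary is more stable than secondary, so the shift occurs.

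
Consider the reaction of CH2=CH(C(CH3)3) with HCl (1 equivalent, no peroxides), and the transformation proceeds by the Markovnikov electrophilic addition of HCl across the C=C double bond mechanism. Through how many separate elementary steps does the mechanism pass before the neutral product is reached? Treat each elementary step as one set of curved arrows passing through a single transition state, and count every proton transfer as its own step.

3

Step 1: The π electrons of the C=C bond attack a proton of HCl; Markovnikov addition places the new C–H on the less-substituted alkene carbon, so the positive charge ends up on the more-substituted carbon — a secondary carbocation. The H–Cl bond breaks heterolytically, releasing Cl⁻.
Step 2: A methyl group with its bonding pair migrates from the adjacent tert-butyl carbon to the cationic centre — a 1,2-methyl shift — upgrading the secondary cation to a tertiary one.
Step 3: Nucleophilic attack by Cl⁻ on the carbocation completes the addition, giving R–Cl.
Total: 3 elementary steps.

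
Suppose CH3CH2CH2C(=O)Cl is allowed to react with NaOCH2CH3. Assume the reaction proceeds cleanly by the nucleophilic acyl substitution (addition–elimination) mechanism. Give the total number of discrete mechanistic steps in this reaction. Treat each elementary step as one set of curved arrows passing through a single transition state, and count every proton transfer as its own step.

2

Step 1: CH3CH2O⁻ adds to the carbonyl carbon; the C=O π electrons shift onto oxygen and a tetrahedral alkoxide intermediate forms.
Step 2: Collapse of the tetrahedral intermediate: the alkoxide oxygen pushes its lone pair back to re-form C=O while Cl⁻ leaves.
Total: 2 elementary steps.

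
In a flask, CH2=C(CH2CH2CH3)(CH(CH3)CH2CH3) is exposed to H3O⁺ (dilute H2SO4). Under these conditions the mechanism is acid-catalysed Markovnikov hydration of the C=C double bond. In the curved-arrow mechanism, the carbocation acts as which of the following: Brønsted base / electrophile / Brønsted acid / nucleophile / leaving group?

Step 2: Water acts as the nucleophile: an oxygen lone pair bonds to the cationic carbon, giving an oxonium-ion intermediate.
The carbocation accepts an electron pair into an empty or π* orbital — it is the electrophile.

electrophile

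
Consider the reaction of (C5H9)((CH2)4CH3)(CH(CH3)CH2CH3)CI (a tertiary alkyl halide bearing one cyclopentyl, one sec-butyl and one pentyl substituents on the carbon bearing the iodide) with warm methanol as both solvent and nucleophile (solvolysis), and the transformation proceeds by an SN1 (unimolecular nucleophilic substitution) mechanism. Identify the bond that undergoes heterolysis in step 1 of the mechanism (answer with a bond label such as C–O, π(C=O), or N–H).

C–I

Step 1: The C–I bond breaks with both electrons going to the iodide; I⁻ leaves and a tertiary carbocation remains.
The bond broken in this step is the C–I bond.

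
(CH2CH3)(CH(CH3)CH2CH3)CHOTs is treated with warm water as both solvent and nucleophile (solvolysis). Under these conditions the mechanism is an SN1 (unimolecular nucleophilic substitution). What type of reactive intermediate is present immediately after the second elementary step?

tertiary carbocation

Step 1: The C–O bond breaks with both electrons going to the tosylate; TsO⁻ leaves and a secondary carbocation remains.
Step 2: A 1,2-hydride shift from the adjacent sec-butyl carbon moves the positive charge from the secondary centre to an adjacent carbon, generating a more stable tertiary carbocation.
After step 2 the species present is a tertiary carbocation.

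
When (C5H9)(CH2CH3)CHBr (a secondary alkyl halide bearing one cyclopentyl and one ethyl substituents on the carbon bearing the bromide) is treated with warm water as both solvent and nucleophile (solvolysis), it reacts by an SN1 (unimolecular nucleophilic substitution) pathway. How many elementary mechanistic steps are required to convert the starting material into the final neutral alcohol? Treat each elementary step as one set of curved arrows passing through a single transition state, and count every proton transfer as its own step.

4

Step 1: The C–Br bond breaks with both electrons going to the bromide; Br⁻ leaves and a secondary carbocation remains.
Step 2: Carbocation rearrangement: a 1,2-hydride shift from the adjacent cyclopentyl carbon converts the initially-formed secondary cation into the more stable tertiary cation.
Step 3: Nucleophilic capture: the oxygen of H2O bonds to the cationic carbon, producing an oxonium-ion intermediate.
Step 4: A second solvent molecule removes the proton on oxygen, giving the neutral alcohol product.
Total: 4 elementary steps.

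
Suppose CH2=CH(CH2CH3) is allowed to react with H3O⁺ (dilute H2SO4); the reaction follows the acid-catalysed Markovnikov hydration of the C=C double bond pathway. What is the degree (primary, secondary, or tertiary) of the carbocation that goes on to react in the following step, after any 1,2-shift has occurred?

secondary

Step 1: The π electrons of the C=C bond attack a proton of H3O⁺; Markovnikov addition places the new C–H on the less-substituted alkene carbon, so the positive charge ends up on the more-substituted carbon — a secondary carbocation. H2O is released.
No single 1,2-shift to an adjacent carbon would give a more-substituted cation, so no rearrangement occurs.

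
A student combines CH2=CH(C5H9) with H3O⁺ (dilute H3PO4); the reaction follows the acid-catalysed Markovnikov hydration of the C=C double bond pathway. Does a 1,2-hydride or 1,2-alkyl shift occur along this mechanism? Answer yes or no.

The first-formed carbocation is secondary.
The adjacent cyclopentyl carbon already bears 2 other carbon substituents and has a hydrogen to migrate; after a 1,2-hydride shift from that carbon the positive charge sits on a tertiary centre.
Tertiary is more stable than secondary, so the shift occurs.

yes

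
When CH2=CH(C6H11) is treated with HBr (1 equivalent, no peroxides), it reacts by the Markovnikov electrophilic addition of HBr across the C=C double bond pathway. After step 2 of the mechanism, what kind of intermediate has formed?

tertiary carbocation

Step 1: Protonation of the alkene by HBr: the π bond acts as the nucleophile and picks up H⁺, giving the more stable (Markovnikov) secondary carbocation. The H–Br bond breaks heterolytically, releasing Br⁻.
Step 2: Carbocation rearrangement: a 1,2-hydride shift from the adjacent cyclohexyl carbon converts the initially-formed secondary cation into the more stable tertiary cation.
After step 2 the species present is a tertiary carbocation.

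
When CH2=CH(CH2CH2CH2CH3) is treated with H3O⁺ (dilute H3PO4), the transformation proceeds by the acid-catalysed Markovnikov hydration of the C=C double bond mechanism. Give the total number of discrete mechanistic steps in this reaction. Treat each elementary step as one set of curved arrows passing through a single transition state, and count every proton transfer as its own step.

3

Step 1: The π electrons of the C=C bond attack a proton of H3O⁺; Markovnikov addition places the new C–H on the less-substituted alkene carbon, so the positive charge ends up on the more-substituted carbon — a secondary carbocation. H2O is released.
(No 1,2-shift: no single shift to an adjacent carbon would give a more stable cation.)
Step 2: Nucleophilic capture of the cation by H2O produces the protonated alcohol (an oxonium ion).
Step 3: H2O removes a proton from the oxonium oxygen, regenerating H3O⁺ and giving the neutral alcohol.
Total: 3 elementary steps.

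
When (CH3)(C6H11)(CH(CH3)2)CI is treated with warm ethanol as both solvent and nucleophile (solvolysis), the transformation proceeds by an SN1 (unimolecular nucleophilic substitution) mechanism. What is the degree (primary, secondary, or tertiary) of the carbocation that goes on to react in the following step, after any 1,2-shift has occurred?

tertiary

Step 1: Unassisted departure of I⁻ (taking the C–I bonding pair) generates a tertiary carbocation.
No single 1,2-shift to an adjacent carbon would give a more-substituted cation, so no rearrangement occurs.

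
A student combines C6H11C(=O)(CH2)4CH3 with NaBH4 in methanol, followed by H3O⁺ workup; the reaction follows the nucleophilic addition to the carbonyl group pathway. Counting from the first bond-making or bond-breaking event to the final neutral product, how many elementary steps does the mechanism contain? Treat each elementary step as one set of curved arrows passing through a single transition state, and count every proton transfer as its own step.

2

Step 1: Nucleophilic addition: H⁻ (delivered from BH4⁻) adds to the carbonyl carbon, pushing the π(C=O) electron pair onto oxygen and giving a tetrahedral alkoxide.
Step 2: Protonation of the alkoxide by H3O⁺ workup furnishes an alcohol.
Total: 2 elementary steps.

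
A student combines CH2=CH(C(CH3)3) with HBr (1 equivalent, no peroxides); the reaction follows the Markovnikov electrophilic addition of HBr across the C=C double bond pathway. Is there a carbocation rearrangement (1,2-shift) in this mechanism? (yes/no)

The first-formed carbocation is secondary.
The adjacent tert-butyl carbon has no hydrogen but bears methyl groups; migration of one methyl with its bonding pair (a 1,2-methyl shift) places the charge on a tertiary centre.
Tertiary is more stable than secondary, so the shift occurs.

yes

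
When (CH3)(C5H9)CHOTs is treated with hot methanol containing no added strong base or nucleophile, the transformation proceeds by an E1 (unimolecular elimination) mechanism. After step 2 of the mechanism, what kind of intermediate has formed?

Step 1: The C–O bond breaks with both electrons going to the tosylate; TsO⁻ leaves and a secondary carbocation remains.
Step 2: Carbocation rearrangement: a 1,2-hydride shift from the adjacent cyclopentyl carbon converts the initially-formed secondary cation into the more stable tertiary cation.
After step 2 the species present is a tertiary carbocation.

tertiary carbocation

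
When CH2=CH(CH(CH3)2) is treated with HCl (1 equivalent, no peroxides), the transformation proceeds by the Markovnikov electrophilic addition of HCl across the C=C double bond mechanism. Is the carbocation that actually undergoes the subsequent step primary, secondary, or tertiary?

tertiary

Step 1: The π electrons of the C=C bond attack a proton of HCl; Markovnikov addition places the new C–H on the less-substituted alkene carbon, so the positive charge ends up on the more-substituted carbon — a secondary carbocation. The H–Cl bond breaks heterolytically, releasing Cl⁻.
Step 2: Carbocation rearrangement: a 1,2-hydride shift from the adjacent isopropyl carbon converts the initially-formed secondary cation into the more stable tertiary cation.
The cation rearranges from secondary to tertiary via a 1,2-hydride shift from the adjacent isopropyl carbon; the tertiary cation is what reacts next.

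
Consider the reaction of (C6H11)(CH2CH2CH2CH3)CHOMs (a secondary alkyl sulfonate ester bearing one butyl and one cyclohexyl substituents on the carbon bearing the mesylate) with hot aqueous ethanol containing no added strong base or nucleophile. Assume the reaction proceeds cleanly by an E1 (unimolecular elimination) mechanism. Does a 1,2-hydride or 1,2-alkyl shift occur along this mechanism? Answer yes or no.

yes

The first-formed carbocation is secondary.
The adjacent cyclohexyl carbon already bears 2 other carbon substituents and has a hydrogen to migrate; after a 1,2-hydride shift from that carbon the positive charge sits on a tertiary centre.
Tertiary is more stable than secondary, so the shift occurs.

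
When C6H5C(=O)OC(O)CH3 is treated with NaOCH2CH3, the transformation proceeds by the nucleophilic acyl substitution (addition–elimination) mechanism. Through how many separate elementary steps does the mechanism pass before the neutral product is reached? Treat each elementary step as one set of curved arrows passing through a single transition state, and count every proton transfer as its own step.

2

Step 1: CH3CH2O⁻ adds to the carbonyl carbon; the C=O π electrons shift onto oxygen and a tetrahedral alkoxide intermediate forms.
Step 2: Elimination step: re-formation of the carbonyl π bond drives out CH3CO2⁻, giving the new acyl compound.
Total: 2 elementary steps.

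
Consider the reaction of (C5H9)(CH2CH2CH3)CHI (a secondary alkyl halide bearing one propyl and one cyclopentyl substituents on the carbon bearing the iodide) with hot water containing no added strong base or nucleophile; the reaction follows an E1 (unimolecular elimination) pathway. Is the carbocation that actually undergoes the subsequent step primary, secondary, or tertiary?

tertiary

Step 1: Ionisation: the C–I σ-bond cleaves heterolytically; both bonding electrons depart with I⁻, leaving a secondary carbocation at the α-carbon.
Step 2: A 1,2-hydride shift from the adjacent cyclopentyl carbon moves the positive charge from the secondary centre to an adjacent carbon, generating a more stable tertiary carbocation.
The cation rearranges from secondary to tertiary via a 1,2-hydride shift from the adjacent cyclopentyl carbon; the tertiary cation is what reacts next.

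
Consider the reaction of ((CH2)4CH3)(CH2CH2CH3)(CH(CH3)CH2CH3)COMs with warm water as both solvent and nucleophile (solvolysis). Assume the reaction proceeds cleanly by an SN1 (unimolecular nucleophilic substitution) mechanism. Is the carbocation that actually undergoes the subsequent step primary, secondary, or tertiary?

tertiary

Step 1: Unassisted departure of MsO⁻ (taking the C–O bonding pair) generates a tertiary carbocation.
No single 1,2-shift to an adjacent carbon would give a more-substituted cation, so no rearrangement occurs.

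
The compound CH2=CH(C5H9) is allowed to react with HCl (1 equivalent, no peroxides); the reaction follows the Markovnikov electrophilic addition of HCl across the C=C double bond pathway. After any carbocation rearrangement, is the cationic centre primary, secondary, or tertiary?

Step 1: Electrophilic addition begins with the π(C=C) electrons forming a bond to the proton of HCl. Following Markovnikov's rule, the resulting cation is secondary. The H–Cl bond breaks heterolytically, releasing Cl⁻.
Step 2: A 1,2-hydride shift from the adjacent cyclopentyl carbon moves the positive charge from the secondary centre to an adjacent carbon, generating a more stable tertiary carbocation.
The cation rearranges from secondary to tertiary via a 1,2-hydride shift from the adjacent cyclopentyl carbon; the tertiary cation is what reacts next.

tertiary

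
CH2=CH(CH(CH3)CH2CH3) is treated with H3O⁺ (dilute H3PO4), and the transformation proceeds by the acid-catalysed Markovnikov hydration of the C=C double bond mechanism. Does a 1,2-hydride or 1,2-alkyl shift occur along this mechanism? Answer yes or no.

The first-formed carbocation is secondary.
The adjacent sec-butyl carbon already bears 2 other carbon substituents and has a hydrogen to migrate; after a 1,2-hydride shift from that carbon the positive charge sits on a tertiary centre.
Tertiary is more stable than secondary, so the shift occurs.

yes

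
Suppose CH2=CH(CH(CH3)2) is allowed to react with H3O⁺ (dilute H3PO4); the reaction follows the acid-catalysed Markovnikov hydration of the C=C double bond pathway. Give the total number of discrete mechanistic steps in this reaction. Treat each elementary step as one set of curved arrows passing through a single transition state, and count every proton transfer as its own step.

Step 1: Electrophilic addition begins with the π(C=C) electrons forming a bond to the proton of H3O⁺. Following Markovnikov's rule, the resulting cation is secondary. H2O is released.
Step 2: Carbocation rearrangement: a 1,2-hydride shift from the adjacent isopropyl carbon converts the initially-formed secondary cation into the more stable tertiary cation.
Step 3: Nucleophilic capture of the cation by H2O produces the protonated alcohol (an oxonium ion).
Step 4: Proton transfer from the O–H of the oxonium ion to H2O completes the catalytic cycle and yields the alcohol.
Total: 4 elementary steps.

4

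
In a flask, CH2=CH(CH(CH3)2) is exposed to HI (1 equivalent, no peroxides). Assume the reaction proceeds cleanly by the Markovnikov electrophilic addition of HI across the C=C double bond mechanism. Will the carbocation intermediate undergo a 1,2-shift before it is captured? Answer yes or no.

yes

The first-formed carbocation is secondary.
The adjacent isopropyl carbon already bears 2 other carbon substituents and has a hydrogen to migrate; after a 1,2-hydride shift from that carbon the positive charge sits on a tertiary centre.
Tertiary is more stable than secondary, so the shift occurs.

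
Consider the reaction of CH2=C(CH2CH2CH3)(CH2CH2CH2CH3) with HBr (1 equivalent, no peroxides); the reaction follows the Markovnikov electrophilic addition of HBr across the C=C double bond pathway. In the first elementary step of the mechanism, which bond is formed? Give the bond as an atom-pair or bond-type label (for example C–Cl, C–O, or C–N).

C–H

Step 1: Electrophilic addition begins with the π(C=C) electrons forming a bond to the proton of HBr. Following Markovnikov's rule, the resulting cation is tertiary. The H–Br bond breaks heterolytically, releasing Br⁻.
The bond formed in this step is the C–H bond.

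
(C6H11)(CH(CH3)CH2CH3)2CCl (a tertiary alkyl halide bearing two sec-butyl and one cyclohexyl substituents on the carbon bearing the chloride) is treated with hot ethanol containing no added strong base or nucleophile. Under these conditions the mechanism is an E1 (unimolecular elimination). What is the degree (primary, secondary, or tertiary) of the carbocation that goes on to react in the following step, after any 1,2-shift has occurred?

tertiary

Step 1: Rate-determining heterolysis of the C–Cl bond gives Cl⁻ and a tertiary carbocation.
No single 1,2-shift to an adjacent carbon would give a more-substituted cation, so no rearrangement occurs.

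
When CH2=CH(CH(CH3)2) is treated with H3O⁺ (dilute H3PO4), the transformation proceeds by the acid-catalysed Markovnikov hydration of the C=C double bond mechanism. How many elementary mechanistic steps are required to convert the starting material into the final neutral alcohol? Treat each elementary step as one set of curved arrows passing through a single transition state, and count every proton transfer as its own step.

Step 1: Protonation of the alkene by H3O⁺: the π bond acts as the nucleophile and picks up H⁺, giving the more stable (Markovnikov) secondary carbocation. H2O is released.
Step 2: A hydride (H with its bonding pair) migrates from the adjacent isopropyl carbon to the cationic centre — a 1,2-hydride shift — upgrading the secondary cation to a tertiary one.
Step 3: Water acts as the nucleophile: an oxygen lone pair bonds to the cationic carbon, giving an oxonium-ion intermediate.
Step 4: H2O removes a proton from the oxonium oxygen, regenerating H3O⁺ and giving the neutral alcohol.
Total: 4 elementary steps.

4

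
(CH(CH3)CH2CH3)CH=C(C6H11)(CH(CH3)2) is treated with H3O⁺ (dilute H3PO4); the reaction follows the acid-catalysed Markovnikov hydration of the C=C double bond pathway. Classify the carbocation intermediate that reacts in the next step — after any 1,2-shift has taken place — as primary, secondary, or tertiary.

tertiary

Step 1: The π electrons of the C=C bond attack a proton of H3O⁺; Markovnikov addition places the new C–H on the less-substituted alkene carbon, so the positive charge ends up on the more-substituted carbon — a tertiary carbocation. H2O is released.
No single 1,2-shift to an adjacent carbon would give a more-substituted cation, so no rearrangement occurs.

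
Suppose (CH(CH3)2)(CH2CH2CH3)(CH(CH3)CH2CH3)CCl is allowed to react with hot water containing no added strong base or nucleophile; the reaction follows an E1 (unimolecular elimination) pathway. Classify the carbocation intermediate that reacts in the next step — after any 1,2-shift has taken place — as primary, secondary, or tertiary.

tertiary

Step 1: The C–Cl bond breaks with both electrons going to the chloride; Cl⁻ leaves and a tertiary carbocation remains.
No single 1,2-shift to an adjacent carbon would give a more-substituted cation, so no rearrangement occurs.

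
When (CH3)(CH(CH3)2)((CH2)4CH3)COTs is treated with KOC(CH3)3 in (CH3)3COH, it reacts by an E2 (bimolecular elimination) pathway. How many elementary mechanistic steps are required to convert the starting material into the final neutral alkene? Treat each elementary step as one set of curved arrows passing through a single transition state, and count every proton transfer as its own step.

Step 1: The strong base (CH3)3CO⁻ removes a β-hydrogen; in the same concerted event the electrons of the breaking C–H bond form the new π(C=C) bond and the C–O σ-bond breaks, expelling TsO⁻. Anti-periplanar geometry; one transition state.
Total: 1 elementary step.

1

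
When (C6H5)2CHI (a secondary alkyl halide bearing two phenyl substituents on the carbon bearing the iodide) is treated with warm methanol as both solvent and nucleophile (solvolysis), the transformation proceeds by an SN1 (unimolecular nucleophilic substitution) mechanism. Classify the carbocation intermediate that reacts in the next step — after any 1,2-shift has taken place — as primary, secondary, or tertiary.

Step 1: Rate-determining heterolysis of the C–I bond gives I⁻ and a secondary carbocation.
No single 1,2-shift to an adjacent carbon would give a more-substituted cation, so no rearrangement occurs.

secondary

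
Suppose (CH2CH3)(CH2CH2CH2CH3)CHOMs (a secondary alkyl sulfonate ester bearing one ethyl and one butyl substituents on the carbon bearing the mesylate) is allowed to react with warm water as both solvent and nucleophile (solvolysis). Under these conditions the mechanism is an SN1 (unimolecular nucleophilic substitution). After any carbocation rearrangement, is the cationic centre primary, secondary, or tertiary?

secondary

Step 1: Unassisted departure of MsO⁻ (taking the C–O bonding pair) generates a secondary carbocation.
No single 1,2-shift to an adjacent carbon would give a more-substituted cation, so no rearrangement occurs.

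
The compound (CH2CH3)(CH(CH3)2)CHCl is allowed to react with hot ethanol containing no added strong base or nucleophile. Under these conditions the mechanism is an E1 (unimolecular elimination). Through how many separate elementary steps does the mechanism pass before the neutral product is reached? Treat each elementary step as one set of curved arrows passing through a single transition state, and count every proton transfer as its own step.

Step 1: The C–Cl bond breaks with both electrons going to the chloride; Cl⁻ leaves and a secondary carbocation remains.
Step 2: A 1,2-hydride shift from the adjacent isopropyl carbon moves the positive charge from the secondary centre to an adjacent carbon, generating a more stable tertiary carbocation.
Step 3: An ethanol molecule (solvent) deprotonates a β-carbon; as the C–H bond breaks, those electrons form the new alkene π bond.
Total: 3 elementary steps.

3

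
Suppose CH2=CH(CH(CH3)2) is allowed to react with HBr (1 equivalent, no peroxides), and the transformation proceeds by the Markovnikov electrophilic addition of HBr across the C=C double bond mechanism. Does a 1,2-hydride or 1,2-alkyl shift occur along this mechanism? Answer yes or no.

yes

The first-formed carbocation is secondary.
The adjacent isopropyl carbon already bears 2 other carbon substituents and has a hydrogen to migrate; after a 1,2-hydride shift from that carbon the positive charge sits on a tertiary centre.
Tertiary is more stable than secondary, so the shift occurs.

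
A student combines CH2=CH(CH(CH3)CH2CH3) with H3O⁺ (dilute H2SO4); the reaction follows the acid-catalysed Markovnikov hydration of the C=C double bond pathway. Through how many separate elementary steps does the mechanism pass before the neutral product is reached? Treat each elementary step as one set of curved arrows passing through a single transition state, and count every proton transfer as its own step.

4

Step 1: Protonation of the alkene by H3O⁺: the π bond acts as the nucleophile and picks up H⁺, giving the more stable (Markovnikov) secondary carbocation. H2O is released.
Step 2: A hydride (H with its bonding pair) migrates from the adjacent sec-butyl carbon to the cationic centre — a 1,2-hydride shift — upgrading the secondary cation to a tertiary one.
Step 3: Nucleophilic capture of the cation by H2O produces the protonated alcohol (an oxonium ion).
Step 4: H2O removes a proton from the oxonium oxygen, regenerating H3O⁺ and giving the neutral alcohol.
Total: 4 elementary steps.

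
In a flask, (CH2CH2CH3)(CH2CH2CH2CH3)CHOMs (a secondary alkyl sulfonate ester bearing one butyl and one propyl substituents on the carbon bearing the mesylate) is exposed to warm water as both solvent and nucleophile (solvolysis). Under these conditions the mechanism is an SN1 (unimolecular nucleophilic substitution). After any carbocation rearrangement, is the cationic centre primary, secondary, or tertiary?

Step 1: Ionisation: the C–O σ-bond cleaves heterolytically; both bonding electrons depart with MsO⁻, leaving a secondary carbocation at the α-carbon.
No single 1,2-shift to an adjacent carbon would give a more-substituted cation, so no rearrangement occurs.

secondary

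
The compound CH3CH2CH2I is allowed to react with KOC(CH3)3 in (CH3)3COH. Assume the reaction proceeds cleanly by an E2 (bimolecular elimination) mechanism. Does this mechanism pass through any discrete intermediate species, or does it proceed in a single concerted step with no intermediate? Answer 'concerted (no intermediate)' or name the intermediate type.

Concerted anti-periplanar elimination: (CH3)3CO⁻ abstracts a β-H while I⁻ leaves, and the C–H electrons become the new C=C π bond — all in a single transition state.
All bond changes occur in one transition state; no discrete intermediate is formed.

concerted (no intermediate)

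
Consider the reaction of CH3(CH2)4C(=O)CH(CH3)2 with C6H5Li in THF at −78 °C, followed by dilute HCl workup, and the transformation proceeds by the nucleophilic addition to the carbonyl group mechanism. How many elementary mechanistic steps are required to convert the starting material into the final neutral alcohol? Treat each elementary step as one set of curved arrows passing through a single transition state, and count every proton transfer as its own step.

Step 1: the carbanion-like carbon of C6H5Li attacks the sp² carbonyl carbon; the C=O π bond breaks and the electrons end up as a lone pair on the alkoxide oxygen of the tetrahedral intermediate.
Step 2: Protonation of the alkoxide by dilute HCl workup furnishes an alcohol.
Total: 2 elementary steps.

2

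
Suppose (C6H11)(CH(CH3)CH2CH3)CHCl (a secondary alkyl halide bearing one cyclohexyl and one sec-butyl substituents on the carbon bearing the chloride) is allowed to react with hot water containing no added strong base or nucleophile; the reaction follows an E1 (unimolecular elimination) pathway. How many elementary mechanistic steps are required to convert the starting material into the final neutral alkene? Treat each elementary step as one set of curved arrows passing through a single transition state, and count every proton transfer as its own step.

Step 1: Unassisted departure of Cl⁻ (taking the C–Cl bonding pair) generates a secondary carbocation.
Step 2: A hydride (H with its bonding pair) migrates from the adjacent cyclohexyl carbon to the cationic centre — a 1,2-hydride shift — upgrading the secondary cation to a tertiary one.
Step 3: Loss of a β-proton to a water molecule of the solvent: the C–H bonding pair collapses toward the cationic carbon to form the C=C π bond, yielding the alkene.
Total: 3 elementary steps.

3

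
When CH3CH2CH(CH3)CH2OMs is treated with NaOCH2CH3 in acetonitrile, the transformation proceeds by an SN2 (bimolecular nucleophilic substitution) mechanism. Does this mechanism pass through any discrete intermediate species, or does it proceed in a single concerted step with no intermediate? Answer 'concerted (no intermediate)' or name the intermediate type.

CH3CH2O⁻ attacks the back face of the α-carbon while MsO⁻ departs with the C–O bonding pair — a single concerted displacement through a pentacoordinate transition state.
All bond changes occur in one transition state; no discrete intermediate is formed.

concerted (no intermediate)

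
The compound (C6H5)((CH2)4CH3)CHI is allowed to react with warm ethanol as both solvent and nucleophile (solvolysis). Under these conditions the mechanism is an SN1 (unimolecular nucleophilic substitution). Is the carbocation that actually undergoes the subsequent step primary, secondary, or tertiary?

Step 1: Rate-determining heterolysis of the C–I bond gives I⁻ and a secondary carbocation.
No single 1,2-shift to an adjacent carbon would give a more-substituted cation, so no rearrangement occurs.

secondary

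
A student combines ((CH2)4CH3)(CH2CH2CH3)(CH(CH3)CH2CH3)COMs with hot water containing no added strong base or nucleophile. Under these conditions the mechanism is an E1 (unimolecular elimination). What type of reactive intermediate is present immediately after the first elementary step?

Step 1: Rate-determining heterolysis of the C–O bond gives MsO⁻ and a tertiary carbocation.
After step 1 the species present is a tertiary carbocation.

tertiary carbocation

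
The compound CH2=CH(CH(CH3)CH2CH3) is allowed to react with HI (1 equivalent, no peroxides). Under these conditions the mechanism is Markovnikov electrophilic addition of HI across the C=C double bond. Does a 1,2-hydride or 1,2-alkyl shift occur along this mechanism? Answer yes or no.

The first-formed carbocation is secondary.
The adjacent sec-butyl carbon already bears 2 other carbon substituents and has a hydrogen to migrate; after a 1,2-hydride shift from that carbon the positive charge sits on a tertiary centre.
Tertiary is more stable than secondary, so the shift occurs.

yes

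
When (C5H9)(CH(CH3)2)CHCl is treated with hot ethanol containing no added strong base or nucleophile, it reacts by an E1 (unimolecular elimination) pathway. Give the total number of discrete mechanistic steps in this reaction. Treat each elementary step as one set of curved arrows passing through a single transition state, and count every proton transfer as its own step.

3

Step 1: Ionisation: the C–Cl σ-bond cleaves heterolytically; both bonding electrons depart with Cl⁻, leaving a secondary carbocation at the α-carbon.
Step 2: Carbocation rearrangement: a 1,2-hydride shift from the adjacent cyclopentyl carbon converts the initially-formed secondary cation into the more stable tertiary cation.
Step 3: An ethanol molecule (solvent) deprotonates a β-carbon; as the C–H bond breaks, those electrons form the new alkene π bond.
Total: 3 elementary steps.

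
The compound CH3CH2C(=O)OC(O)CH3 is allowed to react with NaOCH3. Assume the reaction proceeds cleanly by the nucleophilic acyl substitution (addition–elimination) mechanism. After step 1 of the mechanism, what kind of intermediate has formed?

Step 1: A lone pair on the O of CH3O⁻ attacks the electrophilic acyl carbon; the π(C=O) electrons move onto oxygen, giving a tetrahedral intermediate.
After step 1 the species present is a tetrahedral intermediate.

tetrahedral intermediate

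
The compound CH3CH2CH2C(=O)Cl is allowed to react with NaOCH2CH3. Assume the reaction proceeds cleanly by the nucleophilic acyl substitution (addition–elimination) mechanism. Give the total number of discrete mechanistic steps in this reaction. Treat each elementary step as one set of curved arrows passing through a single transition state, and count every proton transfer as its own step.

Step 1: CH3CH2O⁻ adds to the carbonyl carbon; the C=O π electrons shift onto oxygen and a tetrahedral alkoxide intermediate forms.
Step 2: An oxygen lone pair re-forms the C=O π bond as the C–Cl σ-bond breaks; Cl⁻ is expelled.
Total: 2 elementary steps.

2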